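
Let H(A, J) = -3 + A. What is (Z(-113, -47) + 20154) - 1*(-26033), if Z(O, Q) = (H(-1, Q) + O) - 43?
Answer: 46027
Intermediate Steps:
Z(O, Q) = -47 + O (Z(O, Q) = ((-3 - 1) + O) - 43 = (-4 + O) - 43 = -47 + O)
(Z(-113, -47) + 20154) - 1*(-26033) = ((-47 - 113) + 20154) - 1*(-26033) = (-160 + 20154) + 26033 = 19994 + 26033 = 46027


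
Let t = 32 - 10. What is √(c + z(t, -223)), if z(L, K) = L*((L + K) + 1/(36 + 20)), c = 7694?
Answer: √641389/14 ≈ 57.205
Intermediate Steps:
t = 22
z(L, K) = L*(1/56 + K + L) (z(L, K) = L*((K + L) + 1/56) = L*(1/56 + K + L))
√(c + z(t, -223)) = √(7694 + 22*(1/56 - 223 + 22)) = √(7694 + 22*(-11255/56)) = √(7694 - 123805/28) = √(91627/28) = √641389/14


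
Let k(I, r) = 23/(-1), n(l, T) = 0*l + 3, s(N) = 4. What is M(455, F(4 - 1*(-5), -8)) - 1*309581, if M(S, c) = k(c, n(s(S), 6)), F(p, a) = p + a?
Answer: -309604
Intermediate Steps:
n(l, T) = 3 (n(l, T) = 0 + 3 = 3)
k(I, r) = -23 (k(I, r) = 23*(-1) = -23)
F(p, a) = a + p
M(S, c) = -23
M(455, F(4 - 1*(-5), -8)) - 1*309581 = -23 - 1*309581 = -23 - 309581 = -309604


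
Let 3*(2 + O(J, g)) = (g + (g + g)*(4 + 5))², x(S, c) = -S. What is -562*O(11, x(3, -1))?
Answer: -607522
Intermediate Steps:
O(J, g) = -2 + 361*g²/3 (O(J, g) = -2 + (g + (g + g)*(4 + 5))²/3 = -2 + (g + (2*g)*9)²/3 = -2 + (g + 18*g)²/3 = -2 + (19*g)²/3 = -2 + (361*g²)/3 = -2 + 361*g²/3)
-562*O(11, x(3, -1)) = -562*(-2 + 361*(-1*3)²/3) = -562*(-2 + (361/3)*(-3)²) = -562*(-2 + (361/3)*9) = -562*(-2 + 1083) = -562*1081 = -607522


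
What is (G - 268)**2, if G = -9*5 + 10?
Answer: 91809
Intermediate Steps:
G = -35 (G = -45 + 10 = -35)
(G - 268)**2 = (-35 - 268)**2 = (-303)**2 = 91809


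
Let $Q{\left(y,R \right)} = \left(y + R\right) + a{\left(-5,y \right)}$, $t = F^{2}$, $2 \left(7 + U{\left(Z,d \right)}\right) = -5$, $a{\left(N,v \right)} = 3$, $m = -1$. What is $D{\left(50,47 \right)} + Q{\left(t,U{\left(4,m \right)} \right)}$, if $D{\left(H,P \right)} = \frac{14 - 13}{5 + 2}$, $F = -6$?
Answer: $\frac{415}{14} \approx 29.643$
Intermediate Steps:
$U{\left(Z,d \right)} = - \frac{19}{2}$ ($U{\left(Z,d \right)} = -7 + \frac{1}{2} \left(-5\right) = -7 - \frac{5}{2} = - \frac{19}{2}$)
$D{\left(H,P \right)} = \frac{1}{7}$ ($D{\left(H,P \right)} = 1 \cdot \frac{1}{7} = \frac{1}{7}$)
$t = 36$ ($t = \left(-6\right)^{2} = 36$)
$Q{\left(y,R \right)} = 3 + R + y$ ($Q{\left(y,R \right)} = \left(y + R\right) + 3 = \left(R + y\right) + 3 = 3 + R + y$)
$D{\left(50,47 \right)} + Q{\left(t,U{\left(4,m \right)} \right)} = \frac{1}{7} + \left(3 - \frac{19}{2} + 36\right) = \frac{1}{7} + \frac{59}{2} = \frac{415}{14}$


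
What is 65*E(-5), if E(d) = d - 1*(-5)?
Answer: 0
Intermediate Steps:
E(d) = 5 + d (E(d) = d + 5 = 5 + d)
65*E(-5) = 65*(5 - 5) = 65*0 = 0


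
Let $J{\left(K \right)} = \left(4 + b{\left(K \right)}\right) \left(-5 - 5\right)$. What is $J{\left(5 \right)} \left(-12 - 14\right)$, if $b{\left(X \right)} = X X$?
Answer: $7540$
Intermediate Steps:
$b{\left(X \right)} = X^{2}$
$J{\left(K \right)} = -40 - 10 K^{2}$ ($J{\left(K \right)} = \left(4 + K^{2}\right) \left(-5 - 5\right) = \left(4 + K^{2}\right) \left(-10\right) = -40 - 10 K^{2}$)
$J{\left(5 \right)} \left(-12 - 14\right) = \left(-40 - 10 \cdot 5^{2}\right) \left(-12 - 14\right) = \left(-40 - 250\right) \left(-26\right) = \left(-290\right) \left(-26\right) = 7540$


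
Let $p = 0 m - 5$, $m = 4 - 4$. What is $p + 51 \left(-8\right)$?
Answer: $-413$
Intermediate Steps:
$m = 0$
$p = -5$ ($p = 0 \cdot 0 - 5 = 0 - 5 = -5$)
$p + 51 \left(-8\right) = -5 + 51 \left(-8\right) = -5 - 408 = -413$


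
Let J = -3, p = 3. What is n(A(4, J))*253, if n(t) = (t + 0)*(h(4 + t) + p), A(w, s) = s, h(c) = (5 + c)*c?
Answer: -6831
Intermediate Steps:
h(c) = c*(5 + c)
n(t) = t*(3 + (4 + t)*(9 + t)) (n(t) = (t + 0)*((4 + t)*(5 + (4 + t)) + 3) = t*((4 + t)*(9 + t) + 3) = t*(3 + (4 + t)*(9 + t)))
n(A(4, J))*253 = -3*(3 + (4 - 3)*(9 - 3))*253 = -3*(3 + 1*6)*253 = -3*(3 + 6)*253 = -3*9*253 = -27*253 = -6831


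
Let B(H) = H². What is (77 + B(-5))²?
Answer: 10404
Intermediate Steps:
(77 + B(-5))² = (77 + (-5)²)² = (77 + 25)² = 102² = 10404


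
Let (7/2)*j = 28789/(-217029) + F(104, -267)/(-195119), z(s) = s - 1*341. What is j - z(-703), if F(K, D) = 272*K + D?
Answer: 309444689142908/296425370157 ≈ 1043.9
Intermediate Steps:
z(s) = -341 + s (z(s) = s - 341 = -341 + s)
F(K, D) = D + 272*K
j = -23397301000/296425370157 (j = 2*(28789/(-217029) + (-267 + 272*104)/(-195119))/7 = 2*(28789*(-1/217029) + (-267 + 28288)*(-1/195119))/7 = 2*(-28789/217029 + 28021*(-1/195119))/7 = 2*(-28789/217029 - 28021/195119)/7 = (2/7)*(-11698650500/42346481451) = -23397301000/296425370157 ≈ -0.078931)
j - z(-703) = -23397301000/296425370157 - (-341 - 703) = -23397301000/296425370157 - 1*(-1044) = -23397301000/296425370157 + 1044 = 309444689142908/296425370157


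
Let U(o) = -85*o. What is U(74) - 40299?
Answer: -46589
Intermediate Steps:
U(74) - 40299 = -85*74 - 40299 = -6290 - 40299 = -46589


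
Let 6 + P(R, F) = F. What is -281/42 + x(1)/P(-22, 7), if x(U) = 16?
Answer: 391/42 ≈ 9.3095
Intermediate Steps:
P(R, F) = -6 + F
-281/42 + x(1)/P(-22, 7) = -281/42 + 16/(-6 + 7) = -281*1/42 + 16/1 = -281/42 + 16*1 = -281/42 + 16 = 391/42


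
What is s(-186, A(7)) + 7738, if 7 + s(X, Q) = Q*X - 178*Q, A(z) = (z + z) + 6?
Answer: 451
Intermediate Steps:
A(z) = 6 + 2*z (A(z) = 2*z + 6 = 6 + 2*z)
s(X, Q) = -7 - 178*Q + Q*X (s(X, Q) = -7 + (Q*X - 178*Q) = -7 + (-178*Q + Q*X) = -7 - 178*Q + Q*X)
s(-186, A(7)) + 7738 = (-7 - 178*(6 + 2*7) + (6 + 2*7)*(-186)) + 7738 = (-7 - 178*(6 + 14) + (6 + 14)*(-186)) + 7738 = (-7 - 178*20 + 20*(-186)) + 7738 = (-7 - 3560 - 3720) + 7738 = -7287 + 7738 = 451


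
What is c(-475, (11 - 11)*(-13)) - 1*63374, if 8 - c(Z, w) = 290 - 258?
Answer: -63398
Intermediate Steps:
c(Z, w) = -24 (c(Z, w) = 8 - (290 - 258) = 8 - 1*32 = 8 - 32 = -24)
c(-475, (11 - 11)*(-13)) - 1*63374 = -24 - 1*63374 = -24 - 63374 = -63398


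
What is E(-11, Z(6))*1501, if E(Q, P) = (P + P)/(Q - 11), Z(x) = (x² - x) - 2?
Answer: -42028/11 ≈ -3820.7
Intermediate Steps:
Z(x) = -2 + x² - x
E(Q, P) = 2*P/(-11 + Q) (E(Q, P) = (2*P)/(-11 + Q) = 2*P/(-11 + Q))
E(-11, Z(6))*1501 = (2*(-2 + 6² - 1*6)/(-11 - 11))*1501 = (2*(-2 + 36 - 6)/(-22))*1501 = (2*28*(-1/22))*1501 = -28/11*1501 = -42028/11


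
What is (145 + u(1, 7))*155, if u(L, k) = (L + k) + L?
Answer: 23870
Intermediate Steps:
u(L, k) = k + 2*L
(145 + u(1, 7))*155 = (145 + (7 + 2*1))*155 = (145 + (7 + 2))*155 = (145 + 9)*155 = 154*155 = 23870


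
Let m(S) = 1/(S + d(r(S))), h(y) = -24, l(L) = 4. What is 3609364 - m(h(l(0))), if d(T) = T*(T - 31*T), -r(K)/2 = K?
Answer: 249565864417/69144 ≈ 3.6094e+6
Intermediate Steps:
r(K) = -2*K
d(T) = -30*T**2 (d(T) = T*(-30*T) = -30*T**2)
m(S) = 1/(S - 120*S**2) (m(S) = 1/(S - 30*4*S**2) = 1/(S - 120*S**2))
3609364 - m(h(l(0))) = 3609364 - 1/((-24)*(1 - 120*(-24))) = 3609364 - (-1)/(24*(1 + 2880)) = 3609364 - (-1)/(24*2881) = 3609364 - 1*(-1/69144) = 3609364 + 1/69144 = 249565864417/69144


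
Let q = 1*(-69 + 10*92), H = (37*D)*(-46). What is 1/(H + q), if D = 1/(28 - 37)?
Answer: 9/9361 ≈ 0.00096144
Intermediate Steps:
D = -⅑ (D = 1/(-9) = -⅑ ≈ -0.11111)
H = 1702/9 (H = (37*(-⅑))*(-46) = -37/9*(-46) = 1702/9 ≈ 189.11)
q = 851 (q = 1*(-69 + 920) = 1*851 = 851)
1/(H + q) = 1/(1702/9 + 851) = 1/(9361/9) = 9/9361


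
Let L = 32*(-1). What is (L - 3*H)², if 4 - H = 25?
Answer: 961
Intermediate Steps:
H = -21 (H = 4 - 1*25 = 4 - 25 = -21)
L = -32
(L - 3*H)² = (-32 - 3*(-21))² = (-32 + 63)² = 31² = 961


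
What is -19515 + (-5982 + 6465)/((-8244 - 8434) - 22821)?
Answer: -770823468/39499 ≈ -19515.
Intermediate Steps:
-19515 + (-5982 + 6465)/((-8244 - 8434) - 22821) = -19515 + 483/(-16678 - 22821) = -19515 + 483/(-39499) = -19515 + 483*(-1/39499) = -19515 - 483/39499 = -770823468/39499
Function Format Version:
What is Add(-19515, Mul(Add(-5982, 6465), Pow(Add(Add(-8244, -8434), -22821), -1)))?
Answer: Rational(-770823468, 39499) ≈ -19515.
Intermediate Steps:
Add(-19515, Mul(Add(-5982, 6465), Pow(Add(Add(-8244, -8434), -22821), -1))) = Add(-19515, Mul(483, Pow(Add(-16678, -22821), -1))) = Add(-19515, Mul(483, Pow(-39499, -1))) = Add(-19515, Mul(483, Rational(-1, 39499))) = Add(-19515, Rational(-483, 39499)) = Rational(-770823468, 39499)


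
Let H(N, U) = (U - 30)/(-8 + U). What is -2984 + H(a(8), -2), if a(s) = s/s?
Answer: -14904/5 ≈ -2980.8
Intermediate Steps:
a(s) = 1
H(N, U) = (-30 + U)/(-8 + U)
-2984 + H(a(8), -2) = -2984 + (-30 - 2)/(-8 - 2) = -2984 - 32/(-10) = -2984 - 1/10*(-32) = -2984 + 16/5 = -14904/5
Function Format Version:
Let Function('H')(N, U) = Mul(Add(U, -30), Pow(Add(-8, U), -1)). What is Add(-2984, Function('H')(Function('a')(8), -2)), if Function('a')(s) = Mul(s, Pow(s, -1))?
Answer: Rational(-14904, 5) ≈ -2980.8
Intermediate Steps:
Function('a')(s) = 1
Function('H')(N, U) = Mul(Pow(Add(-8, U), -1), Add(-30, U)) (Function('H')(N, U) = Mul(Add(-30, U), Pow(Add(-8, U), -1)) = Mul(Pow(Add(-8, U), -1), Add(-30, U)))
Add(-2984, Function('H')(Function('a')(8), -2)) = Add(-2984, Mul(Pow(Add(-8, -2), -1), Add(-30, -2))) = Add(-2984, Mul(Pow(-10, -1), -32)) = Add(-2984, Mul(Rational(-1, 10), -32)) = Add(-2984, Rational(16, 5)) = Rational(-14904, 5)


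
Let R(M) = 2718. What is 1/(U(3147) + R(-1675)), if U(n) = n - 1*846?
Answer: 1/5019 ≈ 0.00019924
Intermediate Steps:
U(n) = -846 + n (U(n) = n - 846 = -846 + n)
1/(U(3147) + R(-1675)) = 1/((-846 + 3147) + 2718) = 1/(2301 + 2718) = 1/5019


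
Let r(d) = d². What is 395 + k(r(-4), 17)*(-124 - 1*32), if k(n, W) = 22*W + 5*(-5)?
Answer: -54049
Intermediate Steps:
k(n, W) = -25 + 22*W (k(n, W) = 22*W - 25 = -25 + 22*W)
395 + k(r(-4), 17)*(-124 - 1*32) = 395 + (-25 + 22*17)*(-124 - 1*32) = 395 + (-25 + 374)*(-124 - 32) = 395 + 349*(-156) = 395 - 54444 = -54049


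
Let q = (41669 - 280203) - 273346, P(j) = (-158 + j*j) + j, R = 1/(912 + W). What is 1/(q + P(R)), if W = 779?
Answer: -2859481/1464162930586 ≈ -1.9530e-6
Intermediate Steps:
R = 1/1691 (R = 1/(912 + 779) = 1/1691 ≈ 0.00059137)
P(j) = -158 + j + j² (P(j) = (-158 + j²) + j = -158 + j + j²)
q = -511880 (q = -238534 - 273346 = -511880)
1/(q + P(R)) = 1/(-511880 + (-158 + 1/1691 + (1/1691)²)) = 1/(-511880 + (-158 + 1/1691 + 1/2859481)) = 1/(-511880 - 451796306/2859481) = 1/(-1464162930586/2859481) = -2859481/1464162930586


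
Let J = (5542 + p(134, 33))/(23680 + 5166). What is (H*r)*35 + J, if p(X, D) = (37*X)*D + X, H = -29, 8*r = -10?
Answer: 73535305/57692 ≈ 1274.6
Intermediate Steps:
r = -5/4 (r = (⅛)*(-10) = -5/4 ≈ -1.2500)
p(X, D) = X + 37*D*X (p(X, D) = 37*D*X + X = X + 37*D*X)
J = 84645/14423 (J = (5542 + 134*(1 + 37*33))/(23680 + 5166) = (5542 + 134*(1 + 1221))/28846 = (5542 + 134*1222)*(1/28846) = (5542 + 163748)*(1/28846) = 169290*(1/28846) = 84645/14423 ≈ 5.8688)
(H*r)*35 + J = -29*(-5/4)*35 + 84645/14423 = (145/4)*35 + 84645/14423 = 5075/4 + 84645/14423 = 73535305/57692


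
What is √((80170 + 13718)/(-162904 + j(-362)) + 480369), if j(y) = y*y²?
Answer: 6*√820160974273710/247921 ≈ 693.09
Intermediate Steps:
j(y) = y³
√((80170 + 13718)/(-162904 + j(-362)) + 480369) = √((80170 + 13718)/(-162904 + (-362)³) + 480369) = √(93888/(-162904 - 47437928) + 480369) = √(93888/(-47600832) + 480369) = √(93888*(-1/47600832) + 480369) = √(-489/247921 + 480369) = √(119093562360/247921) = 6*√820160974273710/247921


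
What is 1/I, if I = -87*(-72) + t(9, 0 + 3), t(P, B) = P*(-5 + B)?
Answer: 1/6246 ≈ 0.00016010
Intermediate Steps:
I = 6246 (I = -87*(-72) + 9*(-5 + (0 + 3)) = 6264 + 9*(-5 + 3) = 6264 + 9*(-2) = 6264 - 18 = 6246)
1/I = 1/6246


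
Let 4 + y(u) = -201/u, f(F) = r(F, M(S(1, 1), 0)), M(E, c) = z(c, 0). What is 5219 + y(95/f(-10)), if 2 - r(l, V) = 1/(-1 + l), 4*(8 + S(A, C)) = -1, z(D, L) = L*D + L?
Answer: 5445052/1045 ≈ 5210.6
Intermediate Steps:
z(D, L) = L + D*L (z(D, L) = D*L + L = L + D*L)
S(A, C) = -33/4 (S(A, C) = -8 + (¼)*(-1) = -8 - ¼ = -33/4)
M(E, c) = 0 (M(E, c) = 0*(1 + c) = 0)
r(l, V) = 2 - 1/(-1 + l)
f(F) = (-3 + 2*F)/(-1 + F)
y(u) = -4 - 201/u
5219 + y(95/f(-10)) = 5219 + (-4 - 201*(-3 + 2*(-10))/(95*(-1 - 10))) = 5219 + (-4 - 201/(95/(((-3 - 20)/(-11))))) = 5219 + (-4 - 201/(95/((-1/11*(-23))))) = 5219 + (-4 - 201/(95/(23/11))) = 5219 + (-4 - 201/(95*(11/23))) = 5219 + (-4 - 201/1045/23) = 5219 + (-4 - 201*23/1045) = 5219 + (-4 - 4623/1045) = 5219 - 8803/1045 = 5445052/1045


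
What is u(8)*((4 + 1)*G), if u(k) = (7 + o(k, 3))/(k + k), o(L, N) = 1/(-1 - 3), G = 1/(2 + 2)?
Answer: 135/256 ≈ 0.52734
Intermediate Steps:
G = 1/4 ≈ 0.25000
o(L, N) = -1/4 (o(L, N) = 1/(-4) = -1/4)
u(k) = 27/(8*k) (u(k) = (7 - 1/4)/(k + k) = 27/(4*((2*k))) = 27*(1/(2*k))/4 = 27/(8*k))
u(8)*((4 + 1)*G) = ((27/8)/8)*((4 + 1)*(1/4)) = ((27/8)*(1/8))*(5*(1/4)) = (27/64)*(5/4) = 135/256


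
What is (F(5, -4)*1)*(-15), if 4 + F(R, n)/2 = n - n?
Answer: 120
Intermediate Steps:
F(R, n) = -8 (F(R, n) = -8 + 2*(n - n) = -8 + 2*0 = -8 + 0 = -8)
(F(5, -4)*1)*(-15) = -8*1*(-15) = -8*(-15) = 120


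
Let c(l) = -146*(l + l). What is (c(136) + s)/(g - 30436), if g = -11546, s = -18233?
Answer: 19315/13994 ≈ 1.3802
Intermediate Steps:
c(l) = -292*l
(c(136) + s)/(g - 30436) = (-292*136 - 18233)/(-11546 - 30436) = (-39712 - 18233)/(-41982) = -57945*(-1/41982) = 19315/13994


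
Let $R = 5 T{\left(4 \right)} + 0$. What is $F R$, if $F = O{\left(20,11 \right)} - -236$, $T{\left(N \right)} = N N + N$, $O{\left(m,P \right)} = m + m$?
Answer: $27600$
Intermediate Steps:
$O{\left(m,P \right)} = 2 m$
$T{\left(N \right)} = N + N^{2}$ ($T{\left(N \right)} = N^{2} + N = N + N^{2}$)
$F = 276$ ($F = 2 \cdot 20 - -236 = 40 + 236 = 276$)
$R = 100$ ($R = 5 \cdot 4 \left(1 + 4\right) + 0 = 5 \cdot 4 \cdot 5 + 0 = 5 \cdot 20 + 0 = 100 + 0 = 100$)
$F R = 276 \cdot 100 = 27600$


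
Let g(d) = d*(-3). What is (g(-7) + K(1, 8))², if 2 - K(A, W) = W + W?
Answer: 49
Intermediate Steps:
K(A, W) = 2 - 2*W (K(A, W) = 2 - (W + W) = 2 - 2*W)
g(d) = -3*d
(g(-7) + K(1, 8))² = (-3*(-7) + (2 - 2*8))² = (21 + (2 - 16))² = (21 - 14)² = 7² = 49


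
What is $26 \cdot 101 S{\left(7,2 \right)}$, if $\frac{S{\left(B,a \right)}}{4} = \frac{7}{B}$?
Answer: $10504$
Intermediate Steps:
$S{\left(B,a \right)} = \frac{28}{B}$ ($S{\left(B,a \right)} = 4 \frac{7}{B} = \frac{28}{B}$)
$26 \cdot 101 S{\left(7,2 \right)} = 26 \cdot 101 \cdot \frac{28}{7} = 2626 \cdot 28 \cdot \frac{1}{7} = 2626 \cdot 4 = 10504$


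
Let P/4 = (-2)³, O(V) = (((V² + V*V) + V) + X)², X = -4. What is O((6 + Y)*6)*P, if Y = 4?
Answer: -1684785152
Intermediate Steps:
O(V) = (-4 + V + 2*V²)² (O(V) = (((V² + V*V) + V) - 4)² = (((V² + V²) + V) - 4)² = ((2*V² + V) - 4)² = ((V + 2*V²) - 4)² = (-4 + V + 2*V²)²)
P = -32 (P = 4*(-2)³ = 4*(-8) = -32)
O((6 + Y)*6)*P = (-4 + (6 + 4)*6 + 2*((6 + 4)*6)²)²*(-32) = (-4 + 10*6 + 2*(10*6)²)²*(-32) = (-4 + 60 + 2*60²)²*(-32) = (-4 + 60 + 2*3600)²*(-32) = (-4 + 60 + 7200)²*(-32) = 7256²*(-32) = 52649536*(-32) = -1684785152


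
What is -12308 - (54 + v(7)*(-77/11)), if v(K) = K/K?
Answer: -12355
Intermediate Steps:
v(K) = 1
-12308 - (54 + v(7)*(-77/11)) = -12308 - (54 + 1*(-77/11)) = -12308 - (54 + 1*(-77*1/11)) = -12308 - (54 + 1*(-7)) = -12308 - (54 - 7) = -12308 - 1*47 = -12308 - 47 = -12355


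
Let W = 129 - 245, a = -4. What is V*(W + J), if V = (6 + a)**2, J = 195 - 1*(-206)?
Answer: 1140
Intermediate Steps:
J = 401 (J = 195 + 206 = 401)
V = 4 (V = (6 - 4)**2 = 2**2 = 4)
W = -116
V*(W + J) = 4*(-116 + 401) = 4*285 = 1140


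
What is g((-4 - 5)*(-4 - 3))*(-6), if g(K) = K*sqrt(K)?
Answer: -1134*sqrt(7) ≈ -3000.3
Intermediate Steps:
g(K) = K**(3/2)
g((-4 - 5)*(-4 - 3))*(-6) = ((-4 - 5)*(-4 - 3))**(3/2)*(-6) = (-9*(-7))**(3/2)*(-6) = 63**(3/2)*(-6) = (189*sqrt(7))*(-6) = -1134*sqrt(7)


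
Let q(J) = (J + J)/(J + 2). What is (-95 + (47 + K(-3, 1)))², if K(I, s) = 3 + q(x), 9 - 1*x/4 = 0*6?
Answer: 670761/361 ≈ 1858.1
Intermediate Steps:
x = 36 (x = 36 - 0*6 = 36 - 4*0 = 36 + 0 = 36)
q(J) = 2*J/(2 + J) (q(J) = (2*J)/(2 + J) = 2*J/(2 + J))
K(I, s) = 93/19 (K(I, s) = 3 + 2*36/(2 + 36) = 3 + 2*36/38 = 3 + 2*36*(1/38) = 3 + 36/19 = 93/19)
(-95 + (47 + K(-3, 1)))² = (-95 + (47 + 93/19))² = (-95 + 986/19)² = (-819/19)² = 670761/361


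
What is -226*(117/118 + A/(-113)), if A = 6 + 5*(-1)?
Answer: -13103/59 ≈ -222.08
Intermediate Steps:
A = 1 (A = 6 - 5 = 1)
-226*(117/118 + A/(-113)) = -226*(117/118 + 1/(-113)) = -226*(117*(1/118) + 1*(-1/113)) = -226*(117/118 - 1/113) = -226*13103/13334 = -13103/59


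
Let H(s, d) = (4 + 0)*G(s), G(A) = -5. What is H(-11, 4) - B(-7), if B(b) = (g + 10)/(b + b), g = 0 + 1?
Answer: -269/14 ≈ -19.214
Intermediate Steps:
g = 1
B(b) = 11/(2*b) (B(b) = (1 + 10)/(b + b) = 11/((2*b)) = 11*(1/(2*b)) = 11/(2*b))
H(s, d) = -20 (H(s, d) = (4 + 0)*(-5) = 4*(-5) = -20)
H(-11, 4) - B(-7) = -20 - 11/(2*(-7)) = -20 - 11*(-1)/(2*7) = -20 - 1*(-11/14) = -20 + 11/14 = -269/14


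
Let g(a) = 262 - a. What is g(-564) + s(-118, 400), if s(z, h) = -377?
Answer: 449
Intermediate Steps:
g(-564) + s(-118, 400) = (262 - 1*(-564)) - 377 = (262 + 564) - 377 = 826 - 377 = 449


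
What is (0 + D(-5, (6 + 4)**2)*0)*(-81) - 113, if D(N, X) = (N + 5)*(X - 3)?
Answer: -113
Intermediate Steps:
D(N, X) = (-3 + X)*(5 + N) (D(N, X) = (5 + N)*(-3 + X) = (-3 + X)*(5 + N))
(0 + D(-5, (6 + 4)**2)*0)*(-81) - 113 = (0 + (-15 - 3*(-5) + 5*(6 + 4)**2 - 5*(6 + 4)**2)*0)*(-81) - 113 = (0 + (-15 + 15 + 5*10**2 - 5*10**2)*0)*(-81) - 113 = (0 + (-15 + 15 + 5*100 - 5*100)*0)*(-81) - 113 = (0 + (-15 + 15 + 500 - 500)*0)*(-81) - 113 = (0 + 0*0)*(-81) - 113 = (0 + 0)*(-81) - 113 = 0*(-81) - 113 = 0 - 113 = -113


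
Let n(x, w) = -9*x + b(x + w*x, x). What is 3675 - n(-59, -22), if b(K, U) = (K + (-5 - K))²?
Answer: 3119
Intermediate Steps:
b(K, U) = 25 (b(K, U) = (-5)² = 25)
n(x, w) = 25 - 9*x (n(x, w) = -9*x + 25 = 25 - 9*x)
3675 - n(-59, -22) = 3675 - (25 - 9*(-59)) = 3675 - (25 + 531) = 3675 - 1*556 = 3675 - 556 = 3119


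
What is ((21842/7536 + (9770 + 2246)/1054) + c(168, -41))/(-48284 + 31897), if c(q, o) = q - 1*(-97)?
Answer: -554613551/32540255832 ≈ -0.017044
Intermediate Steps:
c(q, o) = 97 + q (c(q, o) = q + 97 = 97 + q)
((21842/7536 + (9770 + 2246)/1054) + c(168, -41))/(-48284 + 31897) = ((21842/7536 + (9770 + 2246)/1054) + (97 + 168))/(-48284 + 31897) = ((21842*(1/7536) + 12016*(1/1054)) + 265)/(-16387) = ((10921/3768 + 6008/527) + 265)*(-1/16387) = (28393511/1985736 + 265)*(-1/16387) = (554613551/1985736)*(-1/16387) = -554613551/32540255832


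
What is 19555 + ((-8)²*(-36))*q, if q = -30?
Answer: 88675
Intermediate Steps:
19555 + ((-8)²*(-36))*q = 19555 + ((-8)²*(-36))*(-30) = 19555 + (64*(-36))*(-30) = 19555 - 2304*(-30) = 19555 + 69120 = 88675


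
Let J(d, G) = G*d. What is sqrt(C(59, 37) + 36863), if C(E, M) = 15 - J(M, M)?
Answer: sqrt(35509) ≈ 188.44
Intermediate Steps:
C(E, M) = 15 - M**2 (C(E, M) = 15 - M*M = 15 - M**2)
sqrt(C(59, 37) + 36863) = sqrt((15 - 1*37**2) + 36863) = sqrt((15 - 1*1369) + 36863) = sqrt((15 - 1369) + 36863) = sqrt(-1354 + 36863) = sqrt(35509)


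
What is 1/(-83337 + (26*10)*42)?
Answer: -1/72417 ≈ -1.3809e-5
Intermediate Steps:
1/(-83337 + (26*10)*42) = 1/(-83337 + 260*42) = 1/(-83337 + 10920) = 1/(-72417) = -1/72417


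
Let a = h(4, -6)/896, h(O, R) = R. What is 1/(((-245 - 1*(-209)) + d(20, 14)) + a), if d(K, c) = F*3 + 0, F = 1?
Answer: -448/14787 ≈ -0.030297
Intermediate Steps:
d(K, c) = 3 (d(K, c) = 1*3 + 0 = 3 + 0 = 3)
a = -3/448 (a = -6/896 = -6*1/896 = -3/448 ≈ -0.0066964)
1/(((-245 - 1*(-209)) + d(20, 14)) + a) = 1/(((-245 - 1*(-209)) + 3) - 3/448) = 1/(((-245 + 209) + 3) - 3/448) = 1/((-36 + 3) - 3/448) = 1/(-33 - 3/448) = 1/(-14787/448) = -448/14787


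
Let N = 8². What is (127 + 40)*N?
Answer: 10688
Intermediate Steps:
N = 64
(127 + 40)*N = (127 + 40)*64 = 167*64 = 10688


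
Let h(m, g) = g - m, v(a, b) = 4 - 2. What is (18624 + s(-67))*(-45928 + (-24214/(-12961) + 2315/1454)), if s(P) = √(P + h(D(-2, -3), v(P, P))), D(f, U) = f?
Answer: -8059177031348832/9422647 - 2596384352883*I*√7/18845294 ≈ -8.553e+8 - 3.6451e+5*I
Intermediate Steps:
v(a, b) = 2
s(P) = √(4 + P) (s(P) = √(P + (2 - 1*(-2))) = √(P + (2 + 2)) = √(P + 4) = √(4 + P))
(18624 + s(-67))*(-45928 + (-24214/(-12961) + 2315/1454)) = (18624 + √(4 - 67))*(-45928 + (-24214/(-12961) + 2315/1454)) = (18624 + √(-63))*(-45928 + (-24214*(-1/12961) + 2315*(1/1454))) = (18624 + 3*I*√7)*(-45928 + (24214/12961 + 2315/1454)) = (18624 + 3*I*√7)*(-45928 + 65211871/18845294) = (18624 + 3*I*√7)*(-865461450961/18845294) = -8059177031348832/9422647 - 2596384352883*I*√7/18845294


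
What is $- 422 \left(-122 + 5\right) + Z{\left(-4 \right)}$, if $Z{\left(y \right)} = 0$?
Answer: $49374$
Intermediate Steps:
$- 422 \left(-122 + 5\right) + Z{\left(-4 \right)} = - 422 \left(-122 + 5\right) + 0 = \left(-422\right) \left(-117\right) + 0 = 49374 + 0 = 49374$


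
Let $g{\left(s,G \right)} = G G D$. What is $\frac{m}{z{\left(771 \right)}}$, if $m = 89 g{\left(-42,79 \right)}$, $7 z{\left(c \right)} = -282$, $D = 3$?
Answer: $- \frac{3888143}{94} \approx -41363.0$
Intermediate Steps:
$z{\left(c \right)} = - \frac{282}{7}$ ($z{\left(c \right)} = \frac{1}{7} \left(-282\right) = - \frac{282}{7}$)
$g{\left(s,G \right)} = 3 G^{2}$ ($g{\left(s,G \right)} = G G 3 = G^{2} \cdot 3 = 3 G^{2}$)
$m = 1666347$ ($m = 89 \cdot 3 \cdot 79^{2} = 89 \cdot 3 \cdot 6241 = 89 \cdot 18723 = 1666347$)
$\frac{m}{z{\left(771 \right)}} = \frac{1666347}{- \frac{282}{7}} = 1666347 \left(- \frac{7}{282}\right) = - \frac{3888143}{94}$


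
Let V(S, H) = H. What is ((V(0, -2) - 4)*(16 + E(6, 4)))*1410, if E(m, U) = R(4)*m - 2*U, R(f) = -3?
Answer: 84600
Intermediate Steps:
E(m, U) = -3*m - 2*U
((V(0, -2) - 4)*(16 + E(6, 4)))*1410 = ((-2 - 4)*(16 + (-3*6 - 2*4)))*1410 = -6*(16 + (-18 - 8))*1410 = -6*(16 - 26)*1410 = -6*(-10)*1410 = 60*1410 = 84600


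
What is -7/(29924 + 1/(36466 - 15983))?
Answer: -20483/87561899 ≈ -0.00023393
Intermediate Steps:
-7/(29924 + 1/(36466 - 15983)) = -7/(29924 + 1/20483) = -7/(612933293/20483) = (20483/612933293)*(-7) = -20483/87561899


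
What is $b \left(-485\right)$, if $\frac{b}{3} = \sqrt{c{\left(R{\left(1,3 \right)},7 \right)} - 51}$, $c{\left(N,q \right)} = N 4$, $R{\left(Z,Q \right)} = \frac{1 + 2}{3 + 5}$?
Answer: $- \frac{4365 i \sqrt{22}}{2} \approx - 10237.0 i$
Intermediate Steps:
$R{\left(Z,Q \right)} = \frac{3}{8}$
$c{\left(N,q \right)} = 4 N$
$b = \frac{9 i \sqrt{22}}{2}$ ($b = 3 \sqrt{4 \cdot \frac{3}{8} - 51} = 3 \sqrt{\frac{3}{2} - 51} = 3 \sqrt{- \frac{99}{2}} = 3 \frac{3 i \sqrt{22}}{2} = \frac{9 i \sqrt{22}}{2} \approx 21.107 i$)
$b \left(-485\right) = \frac{9 i \sqrt{22}}{2} \left(-485\right) = - \frac{4365 i \sqrt{22}}{2}$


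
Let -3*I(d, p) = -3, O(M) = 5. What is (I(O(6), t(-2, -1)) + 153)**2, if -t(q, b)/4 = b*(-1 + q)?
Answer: 23716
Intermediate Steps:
t(q, b) = -4*b*(-1 + q)
I(d, p) = 1 (I(d, p) = -1/3*(-3) = 1)
(I(O(6), t(-2, -1)) + 153)**2 = (1 + 153)**2 = 154**2 = 23716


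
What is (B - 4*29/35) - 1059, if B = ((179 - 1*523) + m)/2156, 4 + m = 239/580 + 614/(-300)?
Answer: -19929083341/18757200 ≈ -1062.5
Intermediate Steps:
m = -49021/8700 (m = -4 + (239/580 + 614/(-300)) = -4 + (239*(1/580) + 614*(-1/300)) = -4 + (239/580 - 307/150) = -4 - 14221/8700 = -49021/8700 ≈ -5.6346)
B = -3041821/18757200 (B = ((179 - 1*523) - 49021/8700)/2156 = ((179 - 523) - 49021/8700)*(1/2156) = (-344 - 49021/8700)*(1/2156) = -3041821/8700*1/2156 = -3041821/18757200 ≈ -0.16217)
(B - 4*29/35) - 1059 = (-3041821/18757200 - 4*29/35) - 1059 = (-3041821/18757200 - 1*116/35) - 1059 = (-3041821/18757200 - 116/35) - 1059 = -65208541/18757200 - 1059 = -19929083341/18757200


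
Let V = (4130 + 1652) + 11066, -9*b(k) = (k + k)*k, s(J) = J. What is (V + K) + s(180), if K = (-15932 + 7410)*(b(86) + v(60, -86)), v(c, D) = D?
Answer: 132806704/9 ≈ 1.4756e+7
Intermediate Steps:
b(k) = -2*k²/9 (b(k) = -(k + k)*k/9 = -2*k*k/9 = -2*k²/9)
V = 16848 (V = 5782 + 11066 = 16848)
K = 132653452/9 (K = (-15932 + 7410)*(-2/9*86² - 86) = -8522*(-2/9*7396 - 86) = -8522*(-14792/9 - 86) = -8522*(-15566/9) = 132653452/9 ≈ 1.4739e+7)
(V + K) + s(180) = (16848 + 132653452/9) + 180 = 132805084/9 + 180 = 132806704/9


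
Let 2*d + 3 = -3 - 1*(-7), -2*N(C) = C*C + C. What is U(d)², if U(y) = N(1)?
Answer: 1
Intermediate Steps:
N(C) = -C/2 - C²/2 (N(C) = -(C*C + C)/2 = -(C² + C)/2 = -(C + C²)/2 = -C/2 - C²/2)
d = ½ (d = -3/2 + (-3 - 1*(-7))/2 = -3/2 + (-3 + 7)/2 = -3/2 + (½)*4 = -3/2 + 2 = ½ ≈ 0.50000)
U(y) = -1 (U(y) = -½*1*(1 + 1) = -½*1*2 = -1)
U(d)² = (-1)² = 1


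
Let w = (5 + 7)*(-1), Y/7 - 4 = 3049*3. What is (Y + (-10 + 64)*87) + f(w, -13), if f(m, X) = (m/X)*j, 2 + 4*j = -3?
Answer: 893800/13 ≈ 68754.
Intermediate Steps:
Y = 64057 (Y = 28 + 7*(3049*3) = 28 + 7*9147 = 28 + 64029 = 64057)
j = -5/4 (j = -½ + (¼)*(-3) = -½ - ¾ = -5/4 ≈ -1.2500)
w = -12 (w = 12*(-1) = -12)
f(m, X) = -5*m/(4*X) (f(m, X) = (m/X)*(-5/4) = -5*m/(4*X))
(Y + (-10 + 64)*87) + f(w, -13) = (64057 + (-10 + 64)*87) - 5/4*(-12)/(-13) = (64057 + 54*87) - 5/4*(-12)*(-1/13) = (64057 + 4698) - 15/13 = 68755 - 15/13 = 893800/13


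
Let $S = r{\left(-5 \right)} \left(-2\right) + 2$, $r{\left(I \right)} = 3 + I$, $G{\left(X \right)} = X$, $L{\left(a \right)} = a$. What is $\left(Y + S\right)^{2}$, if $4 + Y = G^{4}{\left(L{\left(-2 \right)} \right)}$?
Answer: $324$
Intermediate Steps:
$Y = 12$ ($Y = -4 + \left(-2\right)^{4} = -4 + 16 = 12$)
$S = 6$ ($S = \left(3 - 5\right) \left(-2\right) + 2 = \left(-2\right) \left(-2\right) + 2 = 4 + 2 = 6$)
$\left(Y + S\right)^{2} = \left(12 + 6\right)^{2} = 18^{2} = 324$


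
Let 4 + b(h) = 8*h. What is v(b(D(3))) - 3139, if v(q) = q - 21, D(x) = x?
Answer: -3140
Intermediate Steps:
b(h) = -4 + 8*h
v(q) = -21 + q
v(b(D(3))) - 3139 = (-21 + (-4 + 8*3)) - 3139 = (-21 + (-4 + 24)) - 3139 = (-21 + 20) - 3139 = -1 - 3139 = -3140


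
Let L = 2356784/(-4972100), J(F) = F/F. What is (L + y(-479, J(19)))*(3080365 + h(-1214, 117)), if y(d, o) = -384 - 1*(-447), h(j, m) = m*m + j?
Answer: 48075957965272/248605 ≈ 1.9338e+8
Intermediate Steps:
J(F) = 1
h(j, m) = j + m² (h(j, m) = m² + j = j + m²)
y(d, o) = 63 (y(d, o) = -384 + 447 = 63)
L = -589196/1243025 (L = 2356784*(-1/4972100) = -589196/1243025 ≈ -0.47400)
(L + y(-479, J(19)))*(3080365 + h(-1214, 117)) = (-589196/1243025 + 63)*(3080365 + (-1214 + 117²)) = 77721379*(3080365 + (-1214 + 13689))/1243025 = 77721379*(3080365 + 12475)/1243025 = (77721379/1243025)*3092840 = 48075957965272/248605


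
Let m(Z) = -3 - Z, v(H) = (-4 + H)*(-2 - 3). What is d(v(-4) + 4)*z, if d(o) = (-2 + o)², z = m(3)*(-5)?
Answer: 52920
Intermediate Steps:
v(H) = 20 - 5*H (v(H) = (-4 + H)*(-5) = 20 - 5*H)
z = 30 (z = (-3 - 1*3)*(-5) = (-3 - 3)*(-5) = -6*(-5) = 30)
d(v(-4) + 4)*z = (-2 + ((20 - 5*(-4)) + 4))²*30 = (-2 + ((20 + 20) + 4))²*30 = (-2 + (40 + 4))²*30 = (-2 + 44)²*30 = 42²*30 = 1764*30 = 52920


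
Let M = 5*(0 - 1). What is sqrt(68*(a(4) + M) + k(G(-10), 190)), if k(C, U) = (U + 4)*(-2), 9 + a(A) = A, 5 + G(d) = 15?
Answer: 2*I*sqrt(267) ≈ 32.68*I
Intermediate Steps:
G(d) = 10 (G(d) = -5 + 15 = 10)
a(A) = -9 + A
M = -5 (M = 5*(-1) = -5)
k(C, U) = -8 - 2*U (k(C, U) = (4 + U)*(-2) = -8 - 2*U)
sqrt(68*(a(4) + M) + k(G(-10), 190)) = sqrt(68*((-9 + 4) - 5) + (-8 - 2*190)) = sqrt(68*(-5 - 5) + (-8 - 380)) = sqrt(68*(-10) - 388) = sqrt(-680 - 388) = sqrt(-1068) = 2*I*sqrt(267)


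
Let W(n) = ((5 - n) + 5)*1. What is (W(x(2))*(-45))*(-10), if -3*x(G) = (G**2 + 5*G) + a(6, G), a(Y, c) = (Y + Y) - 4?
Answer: 7800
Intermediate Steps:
a(Y, c) = -4 + 2*Y (a(Y, c) = 2*Y - 4 = -4 + 2*Y)
x(G) = -8/3 - 5*G/3 - G**2/3 (x(G) = -((G**2 + 5*G) + (-4 + 2*6))/3 = -((G**2 + 5*G) + (-4 + 12))/3 = -((G**2 + 5*G) + 8)/3 = -(8 + G**2 + 5*G)/3 = -8/3 - 5*G/3 - G**2/3)
W(n) = 10 - n (W(n) = (10 - n)*1 = 10 - n)
(W(x(2))*(-45))*(-10) = ((10 - (-8/3 - 5/3*2 - 1/3*2**2))*(-45))*(-10) = ((10 - (-8/3 - 10/3 - 1/3*4))*(-45))*(-10) = ((10 - (-8/3 - 10/3 - 4/3))*(-45))*(-10) = ((10 - 1*(-22/3))*(-45))*(-10) = ((10 + 22/3)*(-45))*(-10) = ((52/3)*(-45))*(-10) = -780*(-10) = 7800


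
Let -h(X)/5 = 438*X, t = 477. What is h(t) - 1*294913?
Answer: -1339543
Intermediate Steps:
h(X) = -2190*X
h(t) - 1*294913 = -2190*477 - 1*294913 = -1044630 - 294913 = -1339543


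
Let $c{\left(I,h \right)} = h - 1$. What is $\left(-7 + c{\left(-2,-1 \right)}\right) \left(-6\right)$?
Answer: $54$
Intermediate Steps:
$c{\left(I,h \right)} = -1 + h$
$\left(-7 + c{\left(-2,-1 \right)}\right) \left(-6\right) = \left(-7 - 2\right) \left(-6\right) = \left(-9\right) \left(-6\right) = 54$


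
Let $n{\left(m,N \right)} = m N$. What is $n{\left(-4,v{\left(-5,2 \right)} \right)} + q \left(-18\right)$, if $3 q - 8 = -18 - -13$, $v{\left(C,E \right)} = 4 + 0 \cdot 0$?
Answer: $-34$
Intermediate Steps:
$v{\left(C,E \right)} = 4$ ($v{\left(C,E \right)} = 4 + 0 = 4$)
$n{\left(m,N \right)} = N m$
$q = 1$ ($q = \frac{8}{3} + \frac{-18 - -13}{3} = \frac{8}{3} + \frac{-18 + 13}{3} = \frac{8}{3} + \frac{1}{3} \left(-5\right) = \frac{8}{3} - \frac{5}{3} = 1$)
$n{\left(-4,v{\left(-5,2 \right)} \right)} + q \left(-18\right) = 4 \left(-4\right) + 1 \left(-18\right) = -16 - 18 = -34$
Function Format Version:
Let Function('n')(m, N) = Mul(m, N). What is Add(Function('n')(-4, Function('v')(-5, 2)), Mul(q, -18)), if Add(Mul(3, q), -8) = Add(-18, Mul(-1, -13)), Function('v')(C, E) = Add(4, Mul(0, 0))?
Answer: -34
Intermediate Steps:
Function('v')(C, E) = 4 (Function('v')(C, E) = Add(4, 0) = 4)
Function('n')(m, N) = Mul(N, m)
q = 1 (q = Add(Rational(8, 3), Mul(Rational(1, 3), Add(-18, Mul(-1, -13)))) = Add(Rational(8, 3), Mul(Rational(1, 3), Add(-18, 13))) = Add(Rational(8, 3), Mul(Rational(1, 3), -5)) = Add(Rational(8, 3), Rational(-5, 3)) = 1)
Add(Function('n')(-4, Function('v')(-5, 2)), Mul(q, -18)) = Add(Mul(4, -4), Mul(1, -18)) = Add(-16, -18) = -34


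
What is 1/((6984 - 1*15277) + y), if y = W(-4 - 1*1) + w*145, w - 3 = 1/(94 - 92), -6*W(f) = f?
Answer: -3/23354 ≈ -0.00012846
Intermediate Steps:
W(f) = -f/6
w = 7/2 (w = 3 + 1/(94 - 92) = 3 + 1/2 = 3 + ½ = 7/2 ≈ 3.5000)
y = 1525/3 (y = -(-4 - 1*1)/6 + (7/2)*145 = -(-4 - 1)/6 + 1015/2 = -⅙*(-5) + 1015/2 = ⅚ + 1015/2 = 1525/3 ≈ 508.33)
1/((6984 - 1*15277) + y) = 1/((6984 - 1*15277) + 1525/3) = 1/((6984 - 15277) + 1525/3) = 1/(-8293 + 1525/3) = 1/(-23354/3) = -3/23354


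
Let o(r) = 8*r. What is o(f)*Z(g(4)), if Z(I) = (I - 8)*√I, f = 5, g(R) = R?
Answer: -320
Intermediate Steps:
Z(I) = √I*(-8 + I) (Z(I) = (-8 + I)*√I = √I*(-8 + I))
o(f)*Z(g(4)) = (8*5)*(√4*(-8 + 4)) = 40*(2*(-4)) = 40*(-8) = -320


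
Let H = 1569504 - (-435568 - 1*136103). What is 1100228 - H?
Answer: -1040947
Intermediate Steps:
H = 2141175 (H = 1569504 - (-435568 - 136103) = 1569504 - 1*(-571671) = 1569504 + 571671 = 2141175)
1100228 - H = 1100228 - 1*2141175 = 1100228 - 2141175 = -1040947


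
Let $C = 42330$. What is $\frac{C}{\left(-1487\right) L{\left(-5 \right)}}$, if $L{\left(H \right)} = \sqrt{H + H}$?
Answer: $\frac{4233 i \sqrt{10}}{1487} \approx 9.002 i$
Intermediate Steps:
$L{\left(H \right)} = \sqrt{2} \sqrt{H}$ ($L{\left(H \right)} = \sqrt{2 H} = \sqrt{2} \sqrt{H}$)
$\frac{C}{\left(-1487\right) L{\left(-5 \right)}} = \frac{42330}{\left(-1487\right) \sqrt{2} \sqrt{-5}} = \frac{42330}{\left(-1487\right) \sqrt{2} i \sqrt{5}} = \frac{42330}{\left(-1487\right) i \sqrt{10}} = 42330 \frac{i \sqrt{10}}{14870} = \frac{4233 i \sqrt{10}}{1487}$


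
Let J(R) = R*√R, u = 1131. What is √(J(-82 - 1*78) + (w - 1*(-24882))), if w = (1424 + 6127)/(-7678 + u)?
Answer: √(1066472929941 - 27432453760*I*√10)/6547 ≈ 157.87 - 6.41*I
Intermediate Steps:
w = -7551/6547 (w = (1424 + 6127)/(-7678 + 1131) = 7551/(-6547) = 7551*(-1/6547) = -7551/6547 ≈ -1.1534)
J(R) = R^(3/2)
√(J(-82 - 1*78) + (w - 1*(-24882))) = √((-82 - 1*78)^(3/2) + (-7551/6547 - 1*(-24882))) = √((-82 - 78)^(3/2) + (-7551/6547 + 24882)) = √((-160)^(3/2) + 162894903/6547) = √(-640*I*√10 + 162894903/6547) = √(162894903/6547 - 640*I*√10)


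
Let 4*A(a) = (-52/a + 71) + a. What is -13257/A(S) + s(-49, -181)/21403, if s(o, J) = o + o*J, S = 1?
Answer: -283695471/107015 ≈ -2651.0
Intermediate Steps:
s(o, J) = o + J*o
A(a) = 71/4 - 13/a + a/4 (A(a) = ((-52/a + 71) + a)/4 = ((71 - 52/a) + a)/4 = (71 + a - 52/a)/4 = 71/4 - 13/a + a/4)
-13257/A(S) + s(-49, -181)/21403 = -13257*4/(-52 + 1*(71 + 1)) - 49*(1 - 181)/21403 = -13257*4/(-52 + 1*72) - 49*(-180)*(1/21403) = -13257*4/(-52 + 72) + 8820*(1/21403) = -13257/((¼)*1*20) + 8820/21403 = -13257/5 + 8820/21403 = -283695471/107015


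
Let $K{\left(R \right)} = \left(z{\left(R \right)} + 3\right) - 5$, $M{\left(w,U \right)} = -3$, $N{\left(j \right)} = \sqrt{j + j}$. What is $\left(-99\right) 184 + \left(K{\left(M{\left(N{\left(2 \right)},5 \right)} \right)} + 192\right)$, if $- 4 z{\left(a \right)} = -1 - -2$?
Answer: $- \frac{72105}{4} \approx -18026.0$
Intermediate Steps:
$z{\left(a \right)} = - \frac{1}{4}$ ($z{\left(a \right)} = - \frac{-1 - -2}{4} = - \frac{-1 + 2}{4} = \left(- \frac{1}{4}\right) 1 = - \frac{1}{4}$)
$N{\left(j \right)} = \sqrt{2} \sqrt{j}$ ($N{\left(j \right)} = \sqrt{2 j} = \sqrt{2} \sqrt{j}$)
$K{\left(R \right)} = - \frac{9}{4}$ ($K{\left(R \right)} = \left(- \frac{1}{4} + 3\right) - 5 = \frac{11}{4} - 5 = - \frac{9}{4}$)
$\left(-99\right) 184 + \left(K{\left(M{\left(N{\left(2 \right)},5 \right)} \right)} + 192\right) = \left(-99\right) 184 + \left(- \frac{9}{4} + 192\right) = -18216 + \frac{759}{4} = - \frac{72105}{4}$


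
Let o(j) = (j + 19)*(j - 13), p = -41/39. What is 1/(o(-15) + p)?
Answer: -39/4409 ≈ -0.0088455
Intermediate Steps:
p = -41/39 (p = -41*1/39 = -41/39 ≈ -1.0513)
o(j) = (-13 + j)*(19 + j) (o(j) = (19 + j)*(-13 + j) = (-13 + j)*(19 + j))
1/(o(-15) + p) = 1/((-247 + (-15)² + 6*(-15)) - 41/39) = 1/((-247 + 225 - 90) - 41/39) = 1/(-112 - 41/39) = 1/(-4409/39) = -39/4409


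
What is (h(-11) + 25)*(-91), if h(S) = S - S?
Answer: -2275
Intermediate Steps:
h(S) = 0
(h(-11) + 25)*(-91) = (0 + 25)*(-91) = 25*(-91) = -2275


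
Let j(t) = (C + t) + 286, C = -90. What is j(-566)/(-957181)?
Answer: 370/957181 ≈ 0.00038655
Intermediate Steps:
j(t) = 196 + t (j(t) = (-90 + t) + 286 = 196 + t)
j(-566)/(-957181) = (196 - 566)/(-957181) = -370*(-1/957181) = 370/957181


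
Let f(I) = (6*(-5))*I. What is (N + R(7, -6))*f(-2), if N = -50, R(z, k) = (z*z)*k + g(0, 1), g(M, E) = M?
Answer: -20640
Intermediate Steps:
R(z, k) = k*z² (R(z, k) = (z*z)*k + 0 = z²*k + 0 = k*z² + 0 = k*z²)
f(I) = -30*I
(N + R(7, -6))*f(-2) = (-50 - 6*7²)*(-30*(-2)) = (-50 - 6*49)*60 = (-50 - 294)*60 = -344*60 = -20640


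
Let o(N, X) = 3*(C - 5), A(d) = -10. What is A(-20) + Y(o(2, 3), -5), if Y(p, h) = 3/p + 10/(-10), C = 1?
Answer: -45/4 ≈ -11.250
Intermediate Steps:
o(N, X) = -12 (o(N, X) = 3*(1 - 5) = 3*(-4) = -12)
Y(p, h) = -1 + 3/p (Y(p, h) = 3/p + 10*(-⅒) = 3/p - 1 = -1 + 3/p)
A(-20) + Y(o(2, 3), -5) = -10 + (3 - 1*(-12))/(-12) = -10 - (3 + 12)/12 = -10 - 1/12*15 = -10 - 5/4 = -45/4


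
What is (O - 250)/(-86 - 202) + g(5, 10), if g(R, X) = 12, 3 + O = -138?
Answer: 3847/288 ≈ 13.358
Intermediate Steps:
O = -141 (O = -3 - 138 = -141)
(O - 250)/(-86 - 202) + g(5, 10) = (-141 - 250)/(-86 - 202) + 12 = -391/(-288) + 12 = -391*(-1/288) + 12 = 391/288 + 12 = 3847/288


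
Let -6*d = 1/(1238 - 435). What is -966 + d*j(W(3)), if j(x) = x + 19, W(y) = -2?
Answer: -4654205/4818 ≈ -966.00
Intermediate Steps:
j(x) = 19 + x
d = -1/4818 (d = -1/(6*(1238 - 435)) = -⅙/803 = -⅙*1/803 = -1/4818 ≈ -0.00020756)
-966 + d*j(W(3)) = -966 - (19 - 2)/4818 = -966 - 1/4818*17 = -966 - 17/4818 = -4654205/4818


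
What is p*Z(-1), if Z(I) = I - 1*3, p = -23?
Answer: 92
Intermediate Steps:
Z(I) = -3 + I (Z(I) = I - 3 = -3 + I)
p*Z(-1) = -23*(-3 - 1) = -23*(-4) = 92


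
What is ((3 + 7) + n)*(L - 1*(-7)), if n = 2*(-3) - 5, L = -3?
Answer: -4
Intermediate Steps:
n = -11 (n = -6 - 5 = -11)
((3 + 7) + n)*(L - 1*(-7)) = ((3 + 7) - 11)*(-3 - 1*(-7)) = (10 - 11)*(-3 + 7) = -1*4 = -4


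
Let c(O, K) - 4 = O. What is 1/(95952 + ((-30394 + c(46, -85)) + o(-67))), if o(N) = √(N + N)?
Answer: 32804/2152204899 - I*√134/4304409798 ≈ 1.5242e-5 - 2.6893e-9*I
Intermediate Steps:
o(N) = √2*√N (o(N) = √(2*N) = √2*√N)
c(O, K) = 4 + O
1/(95952 + ((-30394 + c(46, -85)) + o(-67))) = 1/(95952 + ((-30394 + (4 + 46)) + √2*√(-67))) = 1/(95952 + ((-30394 + 50) + √2*(I*√67))) = 1/(95952 + (-30344 + I*√134)) = 1/(65608 + I*√134)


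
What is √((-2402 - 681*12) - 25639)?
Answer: I*√36213 ≈ 190.3*I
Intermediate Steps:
√((-2402 - 681*12) - 25639) = √((-2402 - 8172) - 25639) = √(-10574 - 25639) = √(-36213) = I*√36213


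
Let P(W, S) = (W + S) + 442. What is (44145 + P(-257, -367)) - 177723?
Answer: -133760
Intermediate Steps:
P(W, S) = 442 + S + W (P(W, S) = (S + W) + 442 = 442 + S + W)
(44145 + P(-257, -367)) - 177723 = (44145 + (442 - 367 - 257)) - 177723 = (44145 - 182) - 177723 = 43963 - 177723 = -133760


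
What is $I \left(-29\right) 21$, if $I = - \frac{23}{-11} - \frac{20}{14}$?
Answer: $- \frac{4437}{11} \approx -403.36$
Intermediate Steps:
$I = \frac{51}{77}$ ($I = \left(-23\right) \left(- \frac{1}{11}\right) - \frac{10}{7} = \frac{23}{11} - \frac{10}{7} = \frac{51}{77} \approx 0.66234$)
$I \left(-29\right) 21 = \frac{51}{77} \left(-29\right) 21 = \left(- \frac{1479}{77}\right) 21 = - \frac{4437}{11}$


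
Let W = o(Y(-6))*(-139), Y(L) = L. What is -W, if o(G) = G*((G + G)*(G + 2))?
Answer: -40032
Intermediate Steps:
o(G) = 2*G²*(2 + G) (o(G) = G*((2*G)*(2 + G)) = G*(2*G*(2 + G)) = 2*G²*(2 + G))
W = 40032 (W = (2*(-6)²*(2 - 6))*(-139) = (2*36*(-4))*(-139) = -288*(-139) = 40032)
-W = -1*40032 = -40032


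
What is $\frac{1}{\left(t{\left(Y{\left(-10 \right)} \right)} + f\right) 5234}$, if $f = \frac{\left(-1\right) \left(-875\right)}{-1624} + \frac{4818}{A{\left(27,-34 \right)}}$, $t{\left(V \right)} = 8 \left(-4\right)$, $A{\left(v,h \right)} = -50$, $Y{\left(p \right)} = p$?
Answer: $- \frac{2900}{1956503221} \approx -1.4822 \cdot 10^{-6}$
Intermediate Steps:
$t{\left(V \right)} = -32$
$f = - \frac{562013}{5800}$ ($f = \frac{\left(-1\right) \left(-875\right)}{-1624} + \frac{4818}{-50} = 875 \left(- \frac{1}{1624}\right) + 4818 \left(- \frac{1}{50}\right) = - \frac{125}{232} - \frac{2409}{25} = - \frac{562013}{5800} \approx -96.899$)
$\frac{1}{\left(t{\left(Y{\left(-10 \right)} \right)} + f\right) 5234} = \frac{1}{\left(-32 - \frac{562013}{5800}\right) 5234} = \frac{1}{- \frac{747613}{5800}} \cdot \frac{1}{5234} = \left(- \frac{5800}{747613}\right) \frac{1}{5234} = - \frac{2900}{1956503221}$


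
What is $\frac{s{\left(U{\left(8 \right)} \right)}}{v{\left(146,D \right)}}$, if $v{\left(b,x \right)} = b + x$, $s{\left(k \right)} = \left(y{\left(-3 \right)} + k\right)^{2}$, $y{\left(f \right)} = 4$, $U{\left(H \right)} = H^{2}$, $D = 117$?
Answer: $\frac{4624}{263} \approx 17.582$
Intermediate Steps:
$s{\left(k \right)} = \left(4 + k\right)^{2}$
$\frac{s{\left(U{\left(8 \right)} \right)}}{v{\left(146,D \right)}} = \frac{\left(4 + 8^{2}\right)^{2}}{146 + 117} = \frac{\left(4 + 64\right)^{2}}{263} = 68^{2} \cdot \frac{1}{263} = 4624 \cdot \frac{1}{263} = \frac{4624}{263}$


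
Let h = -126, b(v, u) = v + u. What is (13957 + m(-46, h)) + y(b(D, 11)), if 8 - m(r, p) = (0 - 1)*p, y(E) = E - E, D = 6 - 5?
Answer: 13839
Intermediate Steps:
D = 1
b(v, u) = u + v
y(E) = 0
m(r, p) = 8 + p (m(r, p) = 8 - (0 - 1)*p = 8 - (-1)*p = 8 + p)
(13957 + m(-46, h)) + y(b(D, 11)) = (13957 + (8 - 126)) + 0 = (13957 - 118) + 0 = 13839 + 0 = 13839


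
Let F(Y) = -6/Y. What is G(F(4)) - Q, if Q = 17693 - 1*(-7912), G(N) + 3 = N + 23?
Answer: -51173/2 ≈ -25587.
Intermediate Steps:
G(N) = 20 + N (G(N) = -3 + (N + 23) = -3 + (23 + N) = 20 + N)
Q = 25605 (Q = 17693 + 7912 = 25605)
G(F(4)) - Q = (20 - 6/4) - 1*25605 = (20 - 6*1/4) - 25605 = (20 - 3/2) - 25605 = 37/2 - 25605 = -51173/2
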